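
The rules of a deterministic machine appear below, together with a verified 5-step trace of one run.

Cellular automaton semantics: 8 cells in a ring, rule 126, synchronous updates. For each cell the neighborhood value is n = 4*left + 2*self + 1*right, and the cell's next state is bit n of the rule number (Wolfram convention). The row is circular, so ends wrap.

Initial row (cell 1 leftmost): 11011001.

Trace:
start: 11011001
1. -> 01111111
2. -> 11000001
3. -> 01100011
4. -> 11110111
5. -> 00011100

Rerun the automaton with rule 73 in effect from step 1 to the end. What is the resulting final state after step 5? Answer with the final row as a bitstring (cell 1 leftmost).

00011000

(re-executing steps 1..5 under rule 73; state before step 1: 11011001)
1. -> 01011001
2. -> 00011000
3. -> 11011011
4. -> 01011010
5. -> 00011000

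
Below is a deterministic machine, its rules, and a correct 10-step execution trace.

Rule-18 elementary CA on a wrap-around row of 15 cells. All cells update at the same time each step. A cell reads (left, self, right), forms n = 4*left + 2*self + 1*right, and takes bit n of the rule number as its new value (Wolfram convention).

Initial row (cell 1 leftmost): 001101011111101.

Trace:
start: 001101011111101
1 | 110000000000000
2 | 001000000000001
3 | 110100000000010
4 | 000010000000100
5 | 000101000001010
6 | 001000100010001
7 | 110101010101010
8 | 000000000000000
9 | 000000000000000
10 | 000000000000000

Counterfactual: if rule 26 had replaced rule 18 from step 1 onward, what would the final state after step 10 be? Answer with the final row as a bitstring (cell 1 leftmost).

100000110010010

(re-executing steps 1..10 under rule 26; state before step 1: 001101011111101)
1 | 111000010000000
2 | 100100101000001
3 | 011011000100011
4 | 010010101010110
5 | 101100000000101
6 | 001010000001001
7 | 110001000010110
8 | 101010100100100
9 | 000000011011011
10 | 100000110010010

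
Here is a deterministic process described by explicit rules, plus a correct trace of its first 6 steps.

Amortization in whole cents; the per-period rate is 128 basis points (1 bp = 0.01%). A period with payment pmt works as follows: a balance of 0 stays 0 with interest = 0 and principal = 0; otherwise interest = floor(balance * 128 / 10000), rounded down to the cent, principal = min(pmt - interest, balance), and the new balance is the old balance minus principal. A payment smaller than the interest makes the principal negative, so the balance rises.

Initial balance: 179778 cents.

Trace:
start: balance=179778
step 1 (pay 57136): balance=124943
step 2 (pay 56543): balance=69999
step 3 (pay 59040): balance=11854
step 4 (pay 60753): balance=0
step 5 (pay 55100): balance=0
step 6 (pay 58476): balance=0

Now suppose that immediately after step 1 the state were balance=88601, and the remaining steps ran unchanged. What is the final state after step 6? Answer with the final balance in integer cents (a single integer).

0

state after step 1 := balance=88601
step 2 (pay 56543): balance=33192
step 3 (pay 59040): balance=0
step 4 (pay 60753): balance=0
step 5 (pay 55100): balance=0
step 6 (pay 58476): balance=0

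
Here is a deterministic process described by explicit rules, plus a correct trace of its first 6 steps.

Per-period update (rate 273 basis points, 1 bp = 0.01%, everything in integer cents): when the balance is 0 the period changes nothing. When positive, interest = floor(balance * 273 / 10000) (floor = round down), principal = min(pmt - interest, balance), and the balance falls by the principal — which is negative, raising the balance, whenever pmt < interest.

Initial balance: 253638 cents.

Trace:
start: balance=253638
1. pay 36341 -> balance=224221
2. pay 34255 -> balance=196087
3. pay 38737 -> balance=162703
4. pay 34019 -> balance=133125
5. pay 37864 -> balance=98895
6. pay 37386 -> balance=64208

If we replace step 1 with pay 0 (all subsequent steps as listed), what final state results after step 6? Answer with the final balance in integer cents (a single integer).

105787

(re-executing from step 1 with the substitution; state before step 1: balance=253638)
1. pay 0 -> balance=260562
2. pay 34255 -> balance=233420
3. pay 38737 -> balance=201055
4. pay 34019 -> balance=172524
5. pay 37864 -> balance=139369
6. pay 37386 -> balance=105787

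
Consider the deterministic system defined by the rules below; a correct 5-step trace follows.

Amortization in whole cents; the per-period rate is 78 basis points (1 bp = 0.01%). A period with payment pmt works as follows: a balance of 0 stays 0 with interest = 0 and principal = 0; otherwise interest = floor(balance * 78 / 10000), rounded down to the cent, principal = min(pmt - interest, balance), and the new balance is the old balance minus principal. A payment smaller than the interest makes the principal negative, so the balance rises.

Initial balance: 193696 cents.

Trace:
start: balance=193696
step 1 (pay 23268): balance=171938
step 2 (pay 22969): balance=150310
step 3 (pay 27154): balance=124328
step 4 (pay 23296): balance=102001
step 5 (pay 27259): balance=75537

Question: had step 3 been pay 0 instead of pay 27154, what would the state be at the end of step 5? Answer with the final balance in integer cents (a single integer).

(re-executing from step 3 with the substitution; state before step 3: balance=150310)
step 3 (pay 0): balance=151482
step 4 (pay 23296): balance=129367
step 5 (pay 27259): balance=103117

103117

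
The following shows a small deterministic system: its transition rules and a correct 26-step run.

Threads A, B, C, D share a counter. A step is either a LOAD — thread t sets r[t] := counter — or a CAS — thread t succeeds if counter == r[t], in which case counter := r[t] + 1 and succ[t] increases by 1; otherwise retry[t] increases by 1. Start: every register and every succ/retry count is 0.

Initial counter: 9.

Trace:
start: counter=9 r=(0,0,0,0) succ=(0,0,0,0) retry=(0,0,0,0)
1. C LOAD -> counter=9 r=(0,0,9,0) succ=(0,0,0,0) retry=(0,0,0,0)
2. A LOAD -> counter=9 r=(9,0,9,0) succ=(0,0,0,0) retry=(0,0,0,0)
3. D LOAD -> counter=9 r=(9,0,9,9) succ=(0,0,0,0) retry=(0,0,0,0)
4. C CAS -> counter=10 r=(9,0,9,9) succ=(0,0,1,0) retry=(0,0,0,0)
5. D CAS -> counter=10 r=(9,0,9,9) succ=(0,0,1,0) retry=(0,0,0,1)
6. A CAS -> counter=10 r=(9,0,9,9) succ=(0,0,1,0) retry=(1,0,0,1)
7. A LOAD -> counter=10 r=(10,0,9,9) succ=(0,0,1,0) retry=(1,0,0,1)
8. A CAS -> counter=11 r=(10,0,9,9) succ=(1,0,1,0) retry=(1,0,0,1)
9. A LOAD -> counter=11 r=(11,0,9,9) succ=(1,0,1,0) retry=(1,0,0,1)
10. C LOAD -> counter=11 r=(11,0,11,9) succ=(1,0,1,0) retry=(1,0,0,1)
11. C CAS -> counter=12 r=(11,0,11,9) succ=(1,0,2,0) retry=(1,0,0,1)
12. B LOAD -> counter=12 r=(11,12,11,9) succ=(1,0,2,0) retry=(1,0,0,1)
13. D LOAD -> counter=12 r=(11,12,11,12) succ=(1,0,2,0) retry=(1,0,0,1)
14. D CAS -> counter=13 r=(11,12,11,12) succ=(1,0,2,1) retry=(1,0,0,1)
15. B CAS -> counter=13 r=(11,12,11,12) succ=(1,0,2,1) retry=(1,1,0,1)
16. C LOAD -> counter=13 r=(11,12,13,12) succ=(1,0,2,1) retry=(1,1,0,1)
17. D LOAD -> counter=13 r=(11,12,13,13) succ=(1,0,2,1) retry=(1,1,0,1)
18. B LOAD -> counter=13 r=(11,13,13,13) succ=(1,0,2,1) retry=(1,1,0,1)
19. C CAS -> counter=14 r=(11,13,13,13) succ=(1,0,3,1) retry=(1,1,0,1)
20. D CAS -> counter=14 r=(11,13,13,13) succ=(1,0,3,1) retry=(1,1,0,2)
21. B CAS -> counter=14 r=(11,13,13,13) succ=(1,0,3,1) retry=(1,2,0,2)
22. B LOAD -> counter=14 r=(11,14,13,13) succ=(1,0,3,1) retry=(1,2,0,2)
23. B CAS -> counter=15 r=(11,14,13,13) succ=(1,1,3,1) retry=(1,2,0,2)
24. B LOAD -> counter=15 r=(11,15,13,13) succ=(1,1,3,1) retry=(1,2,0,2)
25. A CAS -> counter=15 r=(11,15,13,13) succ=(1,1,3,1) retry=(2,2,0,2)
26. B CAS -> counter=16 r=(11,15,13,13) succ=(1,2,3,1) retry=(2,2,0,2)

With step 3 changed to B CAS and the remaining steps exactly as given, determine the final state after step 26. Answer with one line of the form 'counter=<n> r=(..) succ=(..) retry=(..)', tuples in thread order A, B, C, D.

(re-executing from step 3 with the substitution; state before step 3: counter=9 r=(9,0,9,0) succ=(0,0,0,0) retry=(0,0,0,0))
3. B CAS -> counter=9 r=(9,0,9,0) succ=(0,0,0,0) retry=(0,1,0,0)
4. C CAS -> counter=10 r=(9,0,9,0) succ=(0,0,1,0) retry=(0,1,0,0)
5. D CAS -> counter=10 r=(9,0,9,0) succ=(0,0,1,0) retry=(0,1,0,1)
6. A CAS -> counter=10 r=(9,0,9,0) succ=(0,0,1,0) retry=(1,1,0,1)
7. A LOAD -> counter=10 r=(10,0,9,0) succ=(0,0,1,0) retry=(1,1,0,1)
8. A CAS -> counter=11 r=(10,0,9,0) succ=(1,0,1,0) retry=(1,1,0,1)
9. A LOAD -> counter=11 r=(11,0,9,0) succ=(1,0,1,0) retry=(1,1,0,1)
10. C LOAD -> counter=11 r=(11,0,11,0) succ=(1,0,1,0) retry=(1,1,0,1)
11. C CAS -> counter=12 r=(11,0,11,0) succ=(1,0,2,0) retry=(1,1,0,1)
12. B LOAD -> counter=12 r=(11,12,11,0) succ=(1,0,2,0) retry=(1,1,0,1)
13. D LOAD -> counter=12 r=(11,12,11,12) succ=(1,0,2,0) retry=(1,1,0,1)
14. D CAS -> counter=13 r=(11,12,11,12) succ=(1,0,2,1) retry=(1,1,0,1)
15. B CAS -> counter=13 r=(11,12,11,12) succ=(1,0,2,1) retry=(1,2,0,1)
16. C LOAD -> counter=13 r=(11,12,13,12) succ=(1,0,2,1) retry=(1,2,0,1)
17. D LOAD -> counter=13 r=(11,12,13,13) succ=(1,0,2,1) retry=(1,2,0,1)
18. B LOAD -> counter=13 r=(11,13,13,13) succ=(1,0,2,1) retry=(1,2,0,1)
19. C CAS -> counter=14 r=(11,13,13,13) succ=(1,0,3,1) retry=(1,2,0,1)
20. D CAS -> counter=14 r=(11,13,13,13) succ=(1,0,3,1) retry=(1,2,0,2)
21. B CAS -> counter=14 r=(11,13,13,13) succ=(1,0,3,1) retry=(1,3,0,2)
22. B LOAD -> counter=14 r=(11,14,13,13) succ=(1,0,3,1) retry=(1,3,0,2)
23. B CAS -> counter=15 r=(11,14,13,13) succ=(1,1,3,1) retry=(1,3,0,2)
24. B LOAD -> counter=15 r=(11,15,13,13) succ=(1,1,3,1) retry=(1,3,0,2)
25. A CAS -> counter=15 r=(11,15,13,13) succ=(1,1,3,1) retry=(2,3,0,2)
26. B CAS -> counter=16 r=(11,15,13,13) succ=(1,2,3,1) retry=(2,3,0,2)

counter=16 r=(11,15,13,13) succ=(1,2,3,1) retry=(2,3,0,2)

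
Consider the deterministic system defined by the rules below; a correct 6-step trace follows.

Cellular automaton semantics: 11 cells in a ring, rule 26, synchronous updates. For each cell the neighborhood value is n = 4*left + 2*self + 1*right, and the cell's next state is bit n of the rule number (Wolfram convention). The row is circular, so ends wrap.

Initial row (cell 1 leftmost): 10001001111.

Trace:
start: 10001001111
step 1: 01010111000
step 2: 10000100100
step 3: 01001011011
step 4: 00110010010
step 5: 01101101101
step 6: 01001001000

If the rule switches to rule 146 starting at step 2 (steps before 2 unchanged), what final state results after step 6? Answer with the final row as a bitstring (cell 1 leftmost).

10100000101

(re-executing steps 2..6 under rule 146; state before step 2: 01010111000)
step 2: 10000010100
step 3: 01000100011
step 4: 00101010100
step 5: 01000000010
step 6: 10100000101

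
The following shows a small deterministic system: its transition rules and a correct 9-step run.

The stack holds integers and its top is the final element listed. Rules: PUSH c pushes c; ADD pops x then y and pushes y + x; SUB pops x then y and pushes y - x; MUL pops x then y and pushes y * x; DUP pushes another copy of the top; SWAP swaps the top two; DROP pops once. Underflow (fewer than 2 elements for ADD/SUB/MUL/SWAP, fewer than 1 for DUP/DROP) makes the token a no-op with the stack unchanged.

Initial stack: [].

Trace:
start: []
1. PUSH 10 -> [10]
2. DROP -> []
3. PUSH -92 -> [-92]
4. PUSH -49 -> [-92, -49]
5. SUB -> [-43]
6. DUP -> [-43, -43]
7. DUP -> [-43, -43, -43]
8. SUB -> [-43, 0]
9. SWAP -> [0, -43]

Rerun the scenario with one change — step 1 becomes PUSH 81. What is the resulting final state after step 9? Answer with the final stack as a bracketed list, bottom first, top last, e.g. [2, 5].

[0, -43]

(re-executing from step 1 with the substitution; state before step 1: [])
1. PUSH 81 -> [81]
2. DROP -> []
3. PUSH -92 -> [-92]
4. PUSH -49 -> [-92, -49]
5. SUB -> [-43]
6. DUP -> [-43, -43]
7. DUP -> [-43, -43, -43]
8. SUB -> [-43, 0]
9. SWAP -> [0, -43]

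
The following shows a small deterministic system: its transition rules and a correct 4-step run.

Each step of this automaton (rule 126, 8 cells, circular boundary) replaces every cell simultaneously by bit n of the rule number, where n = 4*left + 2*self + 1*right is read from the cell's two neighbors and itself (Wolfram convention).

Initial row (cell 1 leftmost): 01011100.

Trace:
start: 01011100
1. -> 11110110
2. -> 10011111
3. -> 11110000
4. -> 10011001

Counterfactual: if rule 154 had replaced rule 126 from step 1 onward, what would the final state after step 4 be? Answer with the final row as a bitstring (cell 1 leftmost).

(re-executing steps 1..4 under rule 154; state before step 1: 01011100)
1. -> 10011010
2. -> 01110000
3. -> 11101000
4. -> 11000101

11000101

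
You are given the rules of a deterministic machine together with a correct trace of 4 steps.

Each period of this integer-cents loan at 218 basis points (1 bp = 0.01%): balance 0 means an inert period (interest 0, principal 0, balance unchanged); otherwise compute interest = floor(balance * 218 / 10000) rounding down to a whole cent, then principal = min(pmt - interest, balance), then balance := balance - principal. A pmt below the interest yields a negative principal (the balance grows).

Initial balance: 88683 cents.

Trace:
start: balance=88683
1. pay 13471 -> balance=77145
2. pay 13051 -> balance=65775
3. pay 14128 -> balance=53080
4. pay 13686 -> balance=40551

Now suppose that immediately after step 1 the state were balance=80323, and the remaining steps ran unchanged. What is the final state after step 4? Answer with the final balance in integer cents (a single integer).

43942

state after step 1 := balance=80323
2. pay 13051 -> balance=69023
3. pay 14128 -> balance=56399
4. pay 13686 -> balance=43942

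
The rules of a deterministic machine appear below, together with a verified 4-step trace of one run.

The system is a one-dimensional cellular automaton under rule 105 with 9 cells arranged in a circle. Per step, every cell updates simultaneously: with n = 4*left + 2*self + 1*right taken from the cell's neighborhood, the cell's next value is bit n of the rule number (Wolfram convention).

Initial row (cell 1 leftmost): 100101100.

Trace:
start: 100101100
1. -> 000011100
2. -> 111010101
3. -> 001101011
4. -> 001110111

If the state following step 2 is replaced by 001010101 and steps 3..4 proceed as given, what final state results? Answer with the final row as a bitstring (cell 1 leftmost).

state after step 2 := 001010101
3. -> 000101010
4. -> 110010100

110010100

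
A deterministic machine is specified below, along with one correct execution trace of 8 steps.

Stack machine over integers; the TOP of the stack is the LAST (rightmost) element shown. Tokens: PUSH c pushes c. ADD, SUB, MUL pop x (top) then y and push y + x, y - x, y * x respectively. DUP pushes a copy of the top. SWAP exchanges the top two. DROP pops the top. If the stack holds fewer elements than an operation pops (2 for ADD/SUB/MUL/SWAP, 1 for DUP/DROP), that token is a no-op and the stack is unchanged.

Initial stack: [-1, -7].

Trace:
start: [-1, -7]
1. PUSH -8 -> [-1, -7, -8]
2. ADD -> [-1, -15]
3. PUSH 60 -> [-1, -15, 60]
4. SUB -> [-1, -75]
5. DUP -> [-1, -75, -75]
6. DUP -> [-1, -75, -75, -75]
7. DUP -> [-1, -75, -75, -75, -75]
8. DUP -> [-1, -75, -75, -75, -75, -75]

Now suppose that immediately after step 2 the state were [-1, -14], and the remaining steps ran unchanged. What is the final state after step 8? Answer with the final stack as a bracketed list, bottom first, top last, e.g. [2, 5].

[-1, -74, -74, -74, -74, -74]

state after step 2 := [-1, -14]
3. PUSH 60 -> [-1, -14, 60]
4. SUB -> [-1, -74]
5. DUP -> [-1, -74, -74]
6. DUP -> [-1, -74, -74, -74]
7. DUP -> [-1, -74, -74, -74, -74]
8. DUP -> [-1, -74, -74, -74, -74, -74]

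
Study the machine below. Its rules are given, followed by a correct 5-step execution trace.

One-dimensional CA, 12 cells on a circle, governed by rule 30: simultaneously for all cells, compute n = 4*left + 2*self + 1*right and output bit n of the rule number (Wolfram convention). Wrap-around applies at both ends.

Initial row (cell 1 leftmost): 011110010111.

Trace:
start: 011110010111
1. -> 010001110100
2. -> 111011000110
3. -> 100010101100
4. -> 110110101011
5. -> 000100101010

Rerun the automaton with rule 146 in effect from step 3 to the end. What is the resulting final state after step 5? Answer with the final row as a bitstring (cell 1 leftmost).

(re-executing steps 3..5 under rule 146; state before step 3: 111011000110)
3. -> 010000101000
4. -> 101001000100
5. -> 000110101011

000110101011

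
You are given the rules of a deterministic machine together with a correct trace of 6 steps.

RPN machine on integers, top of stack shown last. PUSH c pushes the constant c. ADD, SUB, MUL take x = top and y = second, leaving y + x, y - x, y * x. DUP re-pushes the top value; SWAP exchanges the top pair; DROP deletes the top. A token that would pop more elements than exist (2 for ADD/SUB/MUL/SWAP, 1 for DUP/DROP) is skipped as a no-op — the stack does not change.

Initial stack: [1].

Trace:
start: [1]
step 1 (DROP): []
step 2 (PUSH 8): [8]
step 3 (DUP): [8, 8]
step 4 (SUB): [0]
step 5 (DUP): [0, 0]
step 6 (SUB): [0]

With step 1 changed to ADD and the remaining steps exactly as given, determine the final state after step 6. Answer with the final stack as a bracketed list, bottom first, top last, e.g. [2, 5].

[1, 0]

(re-executing from step 1 with the substitution; state before step 1: [1])
step 1 (ADD): [1]
step 2 (PUSH 8): [1, 8]
step 3 (DUP): [1, 8, 8]
step 4 (SUB): [1, 0]
step 5 (DUP): [1, 0, 0]
step 6 (SUB): [1, 0]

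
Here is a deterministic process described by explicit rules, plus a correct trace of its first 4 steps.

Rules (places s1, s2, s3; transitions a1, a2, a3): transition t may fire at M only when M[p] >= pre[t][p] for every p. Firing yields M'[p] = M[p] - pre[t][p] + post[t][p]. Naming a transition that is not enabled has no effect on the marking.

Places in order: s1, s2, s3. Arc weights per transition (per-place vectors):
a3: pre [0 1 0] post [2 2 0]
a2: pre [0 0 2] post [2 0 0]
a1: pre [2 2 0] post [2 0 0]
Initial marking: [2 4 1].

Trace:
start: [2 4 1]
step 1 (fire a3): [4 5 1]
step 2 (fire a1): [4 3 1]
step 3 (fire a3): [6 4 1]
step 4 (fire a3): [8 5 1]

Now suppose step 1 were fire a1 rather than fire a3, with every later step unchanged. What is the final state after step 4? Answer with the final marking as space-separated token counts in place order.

2 0 1

(re-executing from step 1 with the substitution; state before step 1: [2 4 1])
step 1 (fire a1): [2 2 1]
step 2 (fire a1): [2 0 1]
step 3 (fire a3): [2 0 1]
step 4 (fire a3): [2 0 1]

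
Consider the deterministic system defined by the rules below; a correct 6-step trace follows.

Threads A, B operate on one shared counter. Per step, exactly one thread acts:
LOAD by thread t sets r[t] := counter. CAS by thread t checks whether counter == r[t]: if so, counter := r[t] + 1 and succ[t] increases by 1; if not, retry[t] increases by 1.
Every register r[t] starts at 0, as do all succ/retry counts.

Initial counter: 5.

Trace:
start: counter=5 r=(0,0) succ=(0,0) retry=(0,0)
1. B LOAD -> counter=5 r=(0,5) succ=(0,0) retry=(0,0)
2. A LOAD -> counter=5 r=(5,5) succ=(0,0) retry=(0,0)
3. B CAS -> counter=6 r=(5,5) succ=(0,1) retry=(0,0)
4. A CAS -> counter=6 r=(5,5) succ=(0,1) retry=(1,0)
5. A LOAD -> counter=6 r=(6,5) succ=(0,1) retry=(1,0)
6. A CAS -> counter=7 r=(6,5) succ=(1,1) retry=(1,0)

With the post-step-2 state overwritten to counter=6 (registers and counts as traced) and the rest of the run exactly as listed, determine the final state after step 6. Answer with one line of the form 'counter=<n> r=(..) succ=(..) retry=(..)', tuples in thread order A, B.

state after step 2 := counter=6 r=(5,5) succ=(0,0) retry=(0,0)
3. B CAS -> counter=6 r=(5,5) succ=(0,0) retry=(0,1)
4. A CAS -> counter=6 r=(5,5) succ=(0,0) retry=(1,1)
5. A LOAD -> counter=6 r=(6,5) succ=(0,0) retry=(1,1)
6. A CAS -> counter=7 r=(6,5) succ=(1,0) retry=(1,1)

counter=7 r=(6,5) succ=(1,0) retry=(1,1)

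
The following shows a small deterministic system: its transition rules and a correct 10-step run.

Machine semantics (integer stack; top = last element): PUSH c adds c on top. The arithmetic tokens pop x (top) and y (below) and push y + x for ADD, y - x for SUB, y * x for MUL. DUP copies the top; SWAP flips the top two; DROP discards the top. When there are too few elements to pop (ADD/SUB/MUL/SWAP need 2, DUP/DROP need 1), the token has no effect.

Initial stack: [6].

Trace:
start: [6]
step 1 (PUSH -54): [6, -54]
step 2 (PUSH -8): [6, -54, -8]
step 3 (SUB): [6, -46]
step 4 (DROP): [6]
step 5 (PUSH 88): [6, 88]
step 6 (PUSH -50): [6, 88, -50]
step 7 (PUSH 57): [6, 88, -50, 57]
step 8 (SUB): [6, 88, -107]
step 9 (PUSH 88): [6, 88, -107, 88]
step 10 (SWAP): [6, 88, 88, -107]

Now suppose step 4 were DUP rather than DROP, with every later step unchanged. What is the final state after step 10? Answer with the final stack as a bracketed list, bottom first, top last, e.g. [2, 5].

(re-executing from step 4 with the substitution; state before step 4: [6, -46])
step 4 (DUP): [6, -46, -46]
step 5 (PUSH 88): [6, -46, -46, 88]
step 6 (PUSH -50): [6, -46, -46, 88, -50]
step 7 (PUSH 57): [6, -46, -46, 88, -50, 57]
step 8 (SUB): [6, -46, -46, 88, -107]
step 9 (PUSH 88): [6, -46, -46, 88, -107, 88]
step 10 (SWAP): [6, -46, -46, 88, 88, -107]

[6, -46, -46, 88, 88, -107]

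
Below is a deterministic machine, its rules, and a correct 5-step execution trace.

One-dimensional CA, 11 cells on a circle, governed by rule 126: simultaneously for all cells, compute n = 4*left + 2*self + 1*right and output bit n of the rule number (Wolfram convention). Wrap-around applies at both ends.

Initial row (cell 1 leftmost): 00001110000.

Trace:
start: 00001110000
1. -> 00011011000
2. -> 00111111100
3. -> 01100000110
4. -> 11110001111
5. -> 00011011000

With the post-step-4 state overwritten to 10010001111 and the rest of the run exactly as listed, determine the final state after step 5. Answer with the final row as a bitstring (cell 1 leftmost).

state after step 4 := 10010001111
5. -> 11111011000

11111011000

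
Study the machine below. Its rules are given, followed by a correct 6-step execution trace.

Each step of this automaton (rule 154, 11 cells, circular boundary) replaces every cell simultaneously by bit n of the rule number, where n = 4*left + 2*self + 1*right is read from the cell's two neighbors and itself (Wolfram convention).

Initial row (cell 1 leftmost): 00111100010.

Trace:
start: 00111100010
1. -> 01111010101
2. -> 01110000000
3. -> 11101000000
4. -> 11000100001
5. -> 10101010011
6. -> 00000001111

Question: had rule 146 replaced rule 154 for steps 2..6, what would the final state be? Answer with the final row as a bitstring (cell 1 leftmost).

10000101010

(re-executing steps 2..6 under rule 146; state before step 2: 01111010101)
2. -> 00110000000
3. -> 01001000000
4. -> 10110100000
5. -> 00000010001
6. -> 10000101010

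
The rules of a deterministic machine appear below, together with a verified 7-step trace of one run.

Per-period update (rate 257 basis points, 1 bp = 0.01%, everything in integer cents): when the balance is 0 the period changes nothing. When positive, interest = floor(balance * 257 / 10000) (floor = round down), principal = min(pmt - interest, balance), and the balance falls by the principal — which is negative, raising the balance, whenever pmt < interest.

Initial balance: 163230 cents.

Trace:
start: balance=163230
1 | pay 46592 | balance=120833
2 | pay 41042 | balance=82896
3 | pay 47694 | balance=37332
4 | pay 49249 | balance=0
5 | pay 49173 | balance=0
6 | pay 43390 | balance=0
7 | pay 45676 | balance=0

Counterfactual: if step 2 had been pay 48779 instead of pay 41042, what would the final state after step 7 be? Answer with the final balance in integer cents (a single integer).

0

(re-executing from step 2 with the substitution; state before step 2: balance=120833)
2 | pay 48779 | balance=75159
3 | pay 47694 | balance=29396
4 | pay 49249 | balance=0
5 | pay 49173 | balance=0
6 | pay 43390 | balance=0
7 | pay 45676 | balance=0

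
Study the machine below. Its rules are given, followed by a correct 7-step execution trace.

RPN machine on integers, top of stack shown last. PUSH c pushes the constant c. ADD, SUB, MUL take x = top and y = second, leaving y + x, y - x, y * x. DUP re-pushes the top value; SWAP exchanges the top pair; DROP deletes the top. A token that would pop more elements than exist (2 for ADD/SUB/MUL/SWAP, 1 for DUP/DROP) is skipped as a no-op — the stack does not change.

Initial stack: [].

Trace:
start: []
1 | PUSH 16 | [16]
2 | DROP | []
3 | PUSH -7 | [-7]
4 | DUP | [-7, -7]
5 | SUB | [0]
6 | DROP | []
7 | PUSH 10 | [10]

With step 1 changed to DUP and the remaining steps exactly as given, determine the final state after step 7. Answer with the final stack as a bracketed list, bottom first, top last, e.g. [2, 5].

[10]

(re-executing from step 1 with the substitution; state before step 1: [])
1 | DUP | []
2 | DROP | []
3 | PUSH -7 | [-7]
4 | DUP | [-7, -7]
5 | SUB | [0]
6 | DROP | []
7 | PUSH 10 | [10]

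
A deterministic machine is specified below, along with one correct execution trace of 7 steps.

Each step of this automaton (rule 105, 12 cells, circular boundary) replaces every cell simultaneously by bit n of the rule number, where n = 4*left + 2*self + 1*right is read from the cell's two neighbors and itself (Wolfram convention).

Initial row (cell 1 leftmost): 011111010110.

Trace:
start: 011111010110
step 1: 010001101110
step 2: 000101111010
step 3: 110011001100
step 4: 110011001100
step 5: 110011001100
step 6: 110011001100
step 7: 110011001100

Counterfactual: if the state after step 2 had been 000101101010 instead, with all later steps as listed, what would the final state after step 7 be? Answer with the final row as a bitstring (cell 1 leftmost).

011101110111

state after step 2 := 000101101010
step 3: 110011110100
step 4: 110010011000
step 5: 110000011010
step 6: 110111011101
step 7: 011101110111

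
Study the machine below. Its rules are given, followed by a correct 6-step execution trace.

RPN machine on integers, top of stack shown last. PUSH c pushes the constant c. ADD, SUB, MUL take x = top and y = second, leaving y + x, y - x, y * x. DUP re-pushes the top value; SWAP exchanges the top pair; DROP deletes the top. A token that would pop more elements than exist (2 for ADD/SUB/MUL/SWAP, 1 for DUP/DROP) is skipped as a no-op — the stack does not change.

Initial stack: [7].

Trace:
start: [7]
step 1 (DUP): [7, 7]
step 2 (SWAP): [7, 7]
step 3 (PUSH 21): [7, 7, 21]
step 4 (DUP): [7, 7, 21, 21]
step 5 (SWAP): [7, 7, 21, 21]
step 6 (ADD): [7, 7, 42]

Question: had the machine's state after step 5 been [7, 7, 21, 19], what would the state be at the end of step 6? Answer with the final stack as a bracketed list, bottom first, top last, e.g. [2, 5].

[7, 7, 40]

state after step 5 := [7, 7, 21, 19]
step 6 (ADD): [7, 7, 40]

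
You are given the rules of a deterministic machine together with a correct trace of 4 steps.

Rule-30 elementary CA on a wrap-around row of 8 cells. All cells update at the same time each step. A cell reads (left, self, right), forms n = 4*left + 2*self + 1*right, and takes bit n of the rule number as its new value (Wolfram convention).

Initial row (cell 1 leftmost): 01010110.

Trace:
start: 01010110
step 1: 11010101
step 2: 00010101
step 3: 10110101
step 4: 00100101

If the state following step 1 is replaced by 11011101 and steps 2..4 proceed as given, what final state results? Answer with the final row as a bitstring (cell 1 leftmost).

00100010

state after step 1 := 11011101
step 2: 00010001
step 3: 10111011
step 4: 00100010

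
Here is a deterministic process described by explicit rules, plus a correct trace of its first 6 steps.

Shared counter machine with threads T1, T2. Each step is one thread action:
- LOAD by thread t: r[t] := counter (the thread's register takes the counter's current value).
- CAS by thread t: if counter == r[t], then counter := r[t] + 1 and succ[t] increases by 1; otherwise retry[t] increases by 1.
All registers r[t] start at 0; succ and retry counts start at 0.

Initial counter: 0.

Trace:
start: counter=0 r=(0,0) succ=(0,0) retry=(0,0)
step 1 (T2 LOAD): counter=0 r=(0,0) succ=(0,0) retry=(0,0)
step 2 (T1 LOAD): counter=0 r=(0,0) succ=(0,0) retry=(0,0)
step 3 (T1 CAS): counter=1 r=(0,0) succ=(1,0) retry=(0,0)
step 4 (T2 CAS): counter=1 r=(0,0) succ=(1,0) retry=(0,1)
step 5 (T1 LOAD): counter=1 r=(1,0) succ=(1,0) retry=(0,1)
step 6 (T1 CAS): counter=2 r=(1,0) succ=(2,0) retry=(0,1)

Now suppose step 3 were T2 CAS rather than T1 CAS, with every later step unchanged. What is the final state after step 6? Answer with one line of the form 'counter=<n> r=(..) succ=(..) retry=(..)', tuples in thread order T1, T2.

counter=2 r=(1,0) succ=(1,1) retry=(0,1)

(re-executing from step 3 with the substitution; state before step 3: counter=0 r=(0,0) succ=(0,0) retry=(0,0))
step 3 (T2 CAS): counter=1 r=(0,0) succ=(0,1) retry=(0,0)
step 4 (T2 CAS): counter=1 r=(0,0) succ=(0,1) retry=(0,1)
step 5 (T1 LOAD): counter=1 r=(1,0) succ=(0,1) retry=(0,1)
step 6 (T1 CAS): counter=2 r=(1,0) succ=(1,1) retry=(0,1)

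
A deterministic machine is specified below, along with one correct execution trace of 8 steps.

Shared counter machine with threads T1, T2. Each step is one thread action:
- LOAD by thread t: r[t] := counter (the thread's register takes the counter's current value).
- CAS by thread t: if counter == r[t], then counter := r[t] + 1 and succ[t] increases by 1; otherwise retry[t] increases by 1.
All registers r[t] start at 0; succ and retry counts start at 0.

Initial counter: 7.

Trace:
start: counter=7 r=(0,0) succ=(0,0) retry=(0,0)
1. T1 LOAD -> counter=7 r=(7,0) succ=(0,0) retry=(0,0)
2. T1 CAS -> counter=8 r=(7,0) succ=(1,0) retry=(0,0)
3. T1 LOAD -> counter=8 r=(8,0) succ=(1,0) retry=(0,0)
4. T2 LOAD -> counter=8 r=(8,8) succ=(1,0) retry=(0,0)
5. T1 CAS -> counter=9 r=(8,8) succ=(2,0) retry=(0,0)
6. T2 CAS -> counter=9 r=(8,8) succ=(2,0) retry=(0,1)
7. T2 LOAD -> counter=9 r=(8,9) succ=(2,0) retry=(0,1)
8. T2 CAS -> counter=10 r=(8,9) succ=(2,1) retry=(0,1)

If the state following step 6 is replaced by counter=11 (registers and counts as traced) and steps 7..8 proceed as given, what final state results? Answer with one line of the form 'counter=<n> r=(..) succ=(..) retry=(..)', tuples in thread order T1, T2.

state after step 6 := counter=11 r=(8,8) succ=(2,0) retry=(0,1)
7. T2 LOAD -> counter=11 r=(8,11) succ=(2,0) retry=(0,1)
8. T2 CAS -> counter=12 r=(8,11) succ=(2,1) retry=(0,1)

counter=12 r=(8,11) succ=(2,1) retry=(0,1)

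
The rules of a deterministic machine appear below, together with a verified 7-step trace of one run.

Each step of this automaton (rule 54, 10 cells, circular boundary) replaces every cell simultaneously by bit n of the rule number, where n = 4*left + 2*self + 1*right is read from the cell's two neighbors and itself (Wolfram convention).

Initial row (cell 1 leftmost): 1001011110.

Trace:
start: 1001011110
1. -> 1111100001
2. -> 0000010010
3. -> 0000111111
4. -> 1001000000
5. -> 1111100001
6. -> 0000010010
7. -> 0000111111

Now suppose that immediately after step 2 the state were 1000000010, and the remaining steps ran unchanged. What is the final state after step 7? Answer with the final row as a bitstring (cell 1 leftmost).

1101110111

state after step 2 := 1000000010
3. -> 1100000111
4. -> 0010001000
5. -> 0111011100
6. -> 1000100010
7. -> 1101110111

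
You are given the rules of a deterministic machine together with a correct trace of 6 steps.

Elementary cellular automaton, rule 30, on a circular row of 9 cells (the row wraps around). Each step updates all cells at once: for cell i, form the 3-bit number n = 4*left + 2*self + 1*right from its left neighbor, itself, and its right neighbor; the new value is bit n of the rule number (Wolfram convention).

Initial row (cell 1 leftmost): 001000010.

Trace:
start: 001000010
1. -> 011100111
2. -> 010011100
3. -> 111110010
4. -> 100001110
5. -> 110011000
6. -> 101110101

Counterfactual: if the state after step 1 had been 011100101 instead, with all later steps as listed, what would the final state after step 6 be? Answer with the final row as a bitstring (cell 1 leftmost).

110010011

state after step 1 := 011100101
2. -> 010011101
3. -> 011110001
4. -> 010001011
5. -> 011011010
6. -> 110010011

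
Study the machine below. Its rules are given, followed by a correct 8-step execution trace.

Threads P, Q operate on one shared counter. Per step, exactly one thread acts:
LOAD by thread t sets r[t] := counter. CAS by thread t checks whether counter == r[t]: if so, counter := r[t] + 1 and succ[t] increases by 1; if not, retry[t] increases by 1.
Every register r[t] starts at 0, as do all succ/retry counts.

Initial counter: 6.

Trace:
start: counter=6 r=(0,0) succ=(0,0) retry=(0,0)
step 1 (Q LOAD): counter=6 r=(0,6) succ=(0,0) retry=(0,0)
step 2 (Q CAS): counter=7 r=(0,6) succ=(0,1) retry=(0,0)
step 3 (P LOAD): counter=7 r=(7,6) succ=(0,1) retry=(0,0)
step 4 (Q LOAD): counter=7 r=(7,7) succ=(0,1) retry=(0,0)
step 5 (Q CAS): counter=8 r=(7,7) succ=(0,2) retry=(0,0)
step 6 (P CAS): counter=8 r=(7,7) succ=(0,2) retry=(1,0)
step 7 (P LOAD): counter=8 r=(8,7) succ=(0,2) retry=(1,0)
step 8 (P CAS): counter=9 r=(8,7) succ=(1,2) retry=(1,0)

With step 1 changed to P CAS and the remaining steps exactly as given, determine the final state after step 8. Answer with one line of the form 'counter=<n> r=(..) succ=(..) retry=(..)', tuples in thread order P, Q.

(re-executing from step 1 with the substitution; state before step 1: counter=6 r=(0,0) succ=(0,0) retry=(0,0))
step 1 (P CAS): counter=6 r=(0,0) succ=(0,0) retry=(1,0)
step 2 (Q CAS): counter=6 r=(0,0) succ=(0,0) retry=(1,1)
step 3 (P LOAD): counter=6 r=(6,0) succ=(0,0) retry=(1,1)
step 4 (Q LOAD): counter=6 r=(6,6) succ=(0,0) retry=(1,1)
step 5 (Q CAS): counter=7 r=(6,6) succ=(0,1) retry=(1,1)
step 6 (P CAS): counter=7 r=(6,6) succ=(0,1) retry=(2,1)
step 7 (P LOAD): counter=7 r=(7,6) succ=(0,1) retry=(2,1)
step 8 (P CAS): counter=8 r=(7,6) succ=(1,1) retry=(2,1)

counter=8 r=(7,6) succ=(1,1) retry=(2,1)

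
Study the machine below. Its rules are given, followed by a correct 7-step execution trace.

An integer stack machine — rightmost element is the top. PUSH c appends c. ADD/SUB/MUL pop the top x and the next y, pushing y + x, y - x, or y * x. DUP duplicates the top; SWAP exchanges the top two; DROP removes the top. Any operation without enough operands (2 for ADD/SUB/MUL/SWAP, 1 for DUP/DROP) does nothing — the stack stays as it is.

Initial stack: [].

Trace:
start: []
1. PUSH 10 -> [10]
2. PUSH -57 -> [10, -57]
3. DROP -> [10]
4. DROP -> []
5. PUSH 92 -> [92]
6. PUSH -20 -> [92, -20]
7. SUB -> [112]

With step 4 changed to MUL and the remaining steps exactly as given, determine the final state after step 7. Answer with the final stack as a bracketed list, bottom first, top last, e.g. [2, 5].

[10, 112]

(re-executing from step 4 with the substitution; state before step 4: [10])
4. MUL -> [10]
5. PUSH 92 -> [10, 92]
6. PUSH -20 -> [10, 92, -20]
7. SUB -> [10, 112]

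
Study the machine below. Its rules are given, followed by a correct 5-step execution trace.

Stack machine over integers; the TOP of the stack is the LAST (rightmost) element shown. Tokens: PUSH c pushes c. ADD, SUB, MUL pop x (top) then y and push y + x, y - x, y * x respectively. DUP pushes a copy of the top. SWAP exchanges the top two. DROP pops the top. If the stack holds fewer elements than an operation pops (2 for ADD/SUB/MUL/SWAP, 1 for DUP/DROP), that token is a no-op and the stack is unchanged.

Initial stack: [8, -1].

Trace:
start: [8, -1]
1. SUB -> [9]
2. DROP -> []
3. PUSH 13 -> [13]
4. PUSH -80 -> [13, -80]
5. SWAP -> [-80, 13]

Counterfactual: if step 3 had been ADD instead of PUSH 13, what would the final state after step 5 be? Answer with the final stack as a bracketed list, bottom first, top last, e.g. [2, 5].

(re-executing from step 3 with the substitution; state before step 3: [])
3. ADD -> []
4. PUSH -80 -> [-80]
5. SWAP -> [-80]

[-80]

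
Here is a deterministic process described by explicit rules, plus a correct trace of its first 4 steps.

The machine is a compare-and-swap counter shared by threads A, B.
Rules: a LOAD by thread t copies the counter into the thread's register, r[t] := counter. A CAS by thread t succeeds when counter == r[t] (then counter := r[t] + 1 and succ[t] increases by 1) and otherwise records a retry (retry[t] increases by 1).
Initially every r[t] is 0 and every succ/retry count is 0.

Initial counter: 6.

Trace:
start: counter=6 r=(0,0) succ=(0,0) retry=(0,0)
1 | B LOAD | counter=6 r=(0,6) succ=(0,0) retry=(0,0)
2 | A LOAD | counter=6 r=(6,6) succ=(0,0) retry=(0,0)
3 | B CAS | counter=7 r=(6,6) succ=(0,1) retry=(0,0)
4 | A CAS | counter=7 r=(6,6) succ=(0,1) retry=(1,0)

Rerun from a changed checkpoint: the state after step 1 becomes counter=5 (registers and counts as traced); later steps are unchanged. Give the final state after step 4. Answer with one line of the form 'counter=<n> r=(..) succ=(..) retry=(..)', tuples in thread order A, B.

counter=6 r=(5,6) succ=(1,0) retry=(0,1)

state after step 1 := counter=5 r=(0,6) succ=(0,0) retry=(0,0)
2 | A LOAD | counter=5 r=(5,6) succ=(0,0) retry=(0,0)
3 | B CAS | counter=5 r=(5,6) succ=(0,0) retry=(0,1)
4 | A CAS | counter=6 r=(5,6) succ=(1,0) retry=(0,1)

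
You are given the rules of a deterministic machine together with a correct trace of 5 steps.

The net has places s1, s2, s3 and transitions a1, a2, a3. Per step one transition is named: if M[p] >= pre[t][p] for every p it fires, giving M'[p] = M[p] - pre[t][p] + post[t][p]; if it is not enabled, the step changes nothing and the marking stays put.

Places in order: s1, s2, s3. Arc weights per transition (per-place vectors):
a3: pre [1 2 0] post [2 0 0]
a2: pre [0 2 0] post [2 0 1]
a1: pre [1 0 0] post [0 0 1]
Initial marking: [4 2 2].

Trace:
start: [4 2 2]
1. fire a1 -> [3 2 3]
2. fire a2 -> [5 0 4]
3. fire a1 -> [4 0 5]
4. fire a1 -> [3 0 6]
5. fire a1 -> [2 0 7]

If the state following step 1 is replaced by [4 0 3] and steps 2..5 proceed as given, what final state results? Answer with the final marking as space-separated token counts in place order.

1 0 6

state after step 1 := [4 0 3]
2. fire a2 -> [4 0 3]
3. fire a1 -> [3 0 4]
4. fire a1 -> [2 0 5]
5. fire a1 -> [1 0 6]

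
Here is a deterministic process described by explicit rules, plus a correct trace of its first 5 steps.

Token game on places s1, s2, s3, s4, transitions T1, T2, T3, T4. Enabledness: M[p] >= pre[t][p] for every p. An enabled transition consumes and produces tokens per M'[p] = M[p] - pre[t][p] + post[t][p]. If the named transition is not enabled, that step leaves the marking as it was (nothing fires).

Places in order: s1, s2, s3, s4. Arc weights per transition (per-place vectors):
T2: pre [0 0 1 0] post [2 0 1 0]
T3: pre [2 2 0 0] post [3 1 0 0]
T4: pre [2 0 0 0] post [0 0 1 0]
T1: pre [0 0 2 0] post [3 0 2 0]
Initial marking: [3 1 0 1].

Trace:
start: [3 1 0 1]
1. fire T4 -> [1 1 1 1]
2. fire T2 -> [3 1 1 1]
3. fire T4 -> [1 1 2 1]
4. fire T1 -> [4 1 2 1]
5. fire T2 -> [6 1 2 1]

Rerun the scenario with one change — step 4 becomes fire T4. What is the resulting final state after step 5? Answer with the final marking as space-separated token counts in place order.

3 1 2 1

(re-executing from step 4 with the substitution; state before step 4: [1 1 2 1])
4. fire T4 -> [1 1 2 1]
5. fire T2 -> [3 1 2 1]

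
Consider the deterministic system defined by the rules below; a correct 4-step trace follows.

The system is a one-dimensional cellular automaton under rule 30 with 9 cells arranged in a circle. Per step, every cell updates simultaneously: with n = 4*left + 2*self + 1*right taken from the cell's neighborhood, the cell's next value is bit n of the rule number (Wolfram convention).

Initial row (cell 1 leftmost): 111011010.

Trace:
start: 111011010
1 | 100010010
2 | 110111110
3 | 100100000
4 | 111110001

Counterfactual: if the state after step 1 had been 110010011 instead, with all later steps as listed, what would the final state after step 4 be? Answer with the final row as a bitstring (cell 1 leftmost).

state after step 1 := 110010011
2 | 001111110
3 | 011000001
4 | 010100011

010100011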